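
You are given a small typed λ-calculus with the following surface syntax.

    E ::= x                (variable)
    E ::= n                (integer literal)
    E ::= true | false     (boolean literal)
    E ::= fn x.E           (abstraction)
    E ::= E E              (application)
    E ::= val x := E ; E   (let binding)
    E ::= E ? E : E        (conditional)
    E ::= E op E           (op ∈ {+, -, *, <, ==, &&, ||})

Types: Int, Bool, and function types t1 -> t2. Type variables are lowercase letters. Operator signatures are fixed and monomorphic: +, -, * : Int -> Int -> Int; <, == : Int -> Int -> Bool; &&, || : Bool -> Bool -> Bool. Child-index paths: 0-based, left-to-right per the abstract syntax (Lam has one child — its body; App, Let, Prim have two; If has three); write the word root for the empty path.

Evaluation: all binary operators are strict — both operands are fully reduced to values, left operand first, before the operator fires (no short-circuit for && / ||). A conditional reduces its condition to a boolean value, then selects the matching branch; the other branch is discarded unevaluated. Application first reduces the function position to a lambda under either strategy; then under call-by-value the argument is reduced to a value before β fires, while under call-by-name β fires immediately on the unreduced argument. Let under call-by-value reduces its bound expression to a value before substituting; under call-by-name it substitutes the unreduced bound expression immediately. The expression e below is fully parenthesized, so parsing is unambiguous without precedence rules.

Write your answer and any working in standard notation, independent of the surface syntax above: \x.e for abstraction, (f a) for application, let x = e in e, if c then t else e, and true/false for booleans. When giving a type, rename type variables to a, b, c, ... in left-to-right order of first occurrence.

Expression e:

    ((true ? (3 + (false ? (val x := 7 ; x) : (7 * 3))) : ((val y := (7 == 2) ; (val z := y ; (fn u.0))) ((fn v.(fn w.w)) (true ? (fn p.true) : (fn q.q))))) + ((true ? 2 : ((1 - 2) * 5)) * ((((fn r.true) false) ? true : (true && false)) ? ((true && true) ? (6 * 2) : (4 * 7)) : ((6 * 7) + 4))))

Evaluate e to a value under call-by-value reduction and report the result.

Working:
step 0: ((if true then (3 + (if false then (let x = 7 in x) else (7 * 3))) else ((let y = (7 == 2) in (let z = y in (\u.0))) ((\v.(\w.w)) (if true then (\p.true) else (\q.q))))) + ((if true then 2 else ((1 - 2) * 5)) * (if (if ((\r.true) false) then true else (true && false)) then (if (true && true) then (6 * 2) else (4 * 7)) else ((6 * 7) + 4))))
step 1: [if@0] ((3 + (if false then (let x = 7 in x) else (7 * 3))) + ((if true then 2 else ((1 - 2) * 5)) * (if (if ((\r.true) false) then true else (true && false)) then (if (true && true) then (6 * 2) else (4 * 7)) else ((6 * 7) + 4))))
step 2: [if@0.1] ((3 + (7 * 3)) + ((if true then 2 else ((1 - 2) * 5)) * (if (if ((\r.true) false) then true else (true && false)) then (if (true && true) then (6 * 2) else (4 * 7)) else ((6 * 7) + 4))))
step 3: [delta@0.1] ((3 + 21) + ((if true then 2 else ((1 - 2) * 5)) * (if (if ((\r.true) false) then true else (true && false)) then (if (true && true) then (6 * 2) else (4 * 7)) else ((6 * 7) + 4))))
step 4: [delta@0] (24 + ((if true then 2 else ((1 - 2) * 5)) * (if (if ((\r.true) false) then true else (true && false)) then (if (true && true) then (6 * 2) else (4 * 7)) else ((6 * 7) + 4))))
step 5: [if@1.0] (24 + (2 * (if (if ((\r.true) false) then true else (true && false)) then (if (true && true) then (6 * 2) else (4 * 7)) else ((6 * 7) + 4))))
step 6: [beta@1.1.0.0] (24 + (2 * (if (if true then true else (true && false)) then (if (true && true) then (6 * 2) else (4 * 7)) else ((6 * 7) + 4))))
step 7: [if@1.1.0] (24 + (2 * (if true then (if (true && true) then (6 * 2) else (4 * 7)) else ((6 * 7) + 4))))
step 8: [if@1.1] (24 + (2 * (if (true && true) then (6 * 2) else (4 * 7))))
step 9: [delta@1.1.0] (24 + (2 * (if true then (6 * 2) else (4 * 7))))
step 10: [if@1.1] (24 + (2 * (6 * 2)))
step 11: [delta@1.1] (24 + (2 * 12))
step 12: [delta@1] (24 + 24)
step 13: [delta@root] 48

Answer: 48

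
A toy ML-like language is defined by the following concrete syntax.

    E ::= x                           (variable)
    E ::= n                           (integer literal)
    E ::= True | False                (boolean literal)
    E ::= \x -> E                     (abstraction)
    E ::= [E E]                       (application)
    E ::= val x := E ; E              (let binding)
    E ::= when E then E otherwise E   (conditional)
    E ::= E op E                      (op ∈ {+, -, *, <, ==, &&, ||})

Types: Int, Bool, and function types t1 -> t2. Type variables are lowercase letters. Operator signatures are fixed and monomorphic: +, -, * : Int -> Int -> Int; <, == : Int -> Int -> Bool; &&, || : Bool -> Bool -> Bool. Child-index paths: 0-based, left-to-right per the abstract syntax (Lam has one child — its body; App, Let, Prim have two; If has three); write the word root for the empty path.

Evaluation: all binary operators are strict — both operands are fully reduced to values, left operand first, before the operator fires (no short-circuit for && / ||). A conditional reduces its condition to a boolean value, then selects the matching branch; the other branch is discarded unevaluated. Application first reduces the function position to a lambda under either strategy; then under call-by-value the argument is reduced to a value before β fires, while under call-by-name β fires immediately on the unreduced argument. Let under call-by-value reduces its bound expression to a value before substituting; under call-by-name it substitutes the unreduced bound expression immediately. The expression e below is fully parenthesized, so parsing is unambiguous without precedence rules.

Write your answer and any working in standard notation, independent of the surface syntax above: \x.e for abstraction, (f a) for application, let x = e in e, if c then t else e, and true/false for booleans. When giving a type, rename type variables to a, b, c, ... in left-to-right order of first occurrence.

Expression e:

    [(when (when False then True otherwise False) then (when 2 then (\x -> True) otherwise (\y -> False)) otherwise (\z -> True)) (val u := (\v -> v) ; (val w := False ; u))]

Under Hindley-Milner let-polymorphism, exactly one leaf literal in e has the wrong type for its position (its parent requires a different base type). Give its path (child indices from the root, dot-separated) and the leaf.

Trace:
  unify Bool ~ Bool
  unify Bool ~ Bool
  unify Bool ~ Bool
  unify Int ~ Bool
  FAIL: mismatch Int ~ Bool

Answer: 0.1.0 : 2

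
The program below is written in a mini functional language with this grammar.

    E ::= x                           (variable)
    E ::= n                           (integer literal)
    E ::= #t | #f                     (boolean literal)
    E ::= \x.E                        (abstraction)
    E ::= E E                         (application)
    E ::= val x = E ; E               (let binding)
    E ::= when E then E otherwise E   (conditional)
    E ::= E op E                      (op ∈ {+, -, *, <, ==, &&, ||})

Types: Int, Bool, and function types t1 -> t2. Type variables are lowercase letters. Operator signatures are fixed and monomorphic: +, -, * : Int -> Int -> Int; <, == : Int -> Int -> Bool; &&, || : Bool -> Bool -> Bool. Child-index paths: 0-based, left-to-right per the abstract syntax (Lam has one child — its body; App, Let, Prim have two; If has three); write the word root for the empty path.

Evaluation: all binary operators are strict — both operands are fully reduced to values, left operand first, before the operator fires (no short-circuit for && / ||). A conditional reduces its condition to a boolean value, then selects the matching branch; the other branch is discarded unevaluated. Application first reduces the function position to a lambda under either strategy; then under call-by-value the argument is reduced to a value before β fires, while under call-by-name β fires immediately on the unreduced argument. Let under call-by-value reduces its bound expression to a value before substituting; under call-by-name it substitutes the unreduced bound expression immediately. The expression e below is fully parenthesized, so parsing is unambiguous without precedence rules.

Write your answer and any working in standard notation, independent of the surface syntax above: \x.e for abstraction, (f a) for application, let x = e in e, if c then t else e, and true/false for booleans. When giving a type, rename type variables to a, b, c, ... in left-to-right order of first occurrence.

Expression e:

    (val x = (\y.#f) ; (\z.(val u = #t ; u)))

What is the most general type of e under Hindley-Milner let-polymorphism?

Answer: a -> Bool

Working:
\y._ : a -> Bool
let x : forall. a -> Bool
let u : Bool
u : Bool
\z._ : b -> Bool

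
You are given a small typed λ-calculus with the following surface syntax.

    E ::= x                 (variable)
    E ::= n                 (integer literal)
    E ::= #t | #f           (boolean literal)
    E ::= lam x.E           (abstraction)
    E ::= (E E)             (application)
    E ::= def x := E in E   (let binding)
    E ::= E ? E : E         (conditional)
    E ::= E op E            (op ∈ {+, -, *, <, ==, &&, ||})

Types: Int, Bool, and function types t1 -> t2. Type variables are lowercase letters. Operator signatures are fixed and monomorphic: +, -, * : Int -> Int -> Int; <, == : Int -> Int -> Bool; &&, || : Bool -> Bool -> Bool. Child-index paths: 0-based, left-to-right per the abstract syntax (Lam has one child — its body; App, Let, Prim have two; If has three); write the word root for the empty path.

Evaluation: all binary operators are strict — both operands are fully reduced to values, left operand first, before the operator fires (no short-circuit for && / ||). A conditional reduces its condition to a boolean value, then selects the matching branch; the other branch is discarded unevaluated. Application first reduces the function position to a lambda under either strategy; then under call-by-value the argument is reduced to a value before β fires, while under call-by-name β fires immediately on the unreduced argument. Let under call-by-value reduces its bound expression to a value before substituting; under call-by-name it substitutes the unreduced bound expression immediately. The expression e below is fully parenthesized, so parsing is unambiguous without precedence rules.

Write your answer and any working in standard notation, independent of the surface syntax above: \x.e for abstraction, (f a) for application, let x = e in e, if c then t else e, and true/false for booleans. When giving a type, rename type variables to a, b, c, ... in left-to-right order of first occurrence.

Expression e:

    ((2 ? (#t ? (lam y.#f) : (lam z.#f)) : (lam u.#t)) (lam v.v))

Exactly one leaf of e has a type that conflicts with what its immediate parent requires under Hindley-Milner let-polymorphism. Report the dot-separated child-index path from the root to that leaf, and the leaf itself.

Derivation:
  unify Int ~ Bool
  FAIL: mismatch Int ~ Bool

Answer: 0.0 : 2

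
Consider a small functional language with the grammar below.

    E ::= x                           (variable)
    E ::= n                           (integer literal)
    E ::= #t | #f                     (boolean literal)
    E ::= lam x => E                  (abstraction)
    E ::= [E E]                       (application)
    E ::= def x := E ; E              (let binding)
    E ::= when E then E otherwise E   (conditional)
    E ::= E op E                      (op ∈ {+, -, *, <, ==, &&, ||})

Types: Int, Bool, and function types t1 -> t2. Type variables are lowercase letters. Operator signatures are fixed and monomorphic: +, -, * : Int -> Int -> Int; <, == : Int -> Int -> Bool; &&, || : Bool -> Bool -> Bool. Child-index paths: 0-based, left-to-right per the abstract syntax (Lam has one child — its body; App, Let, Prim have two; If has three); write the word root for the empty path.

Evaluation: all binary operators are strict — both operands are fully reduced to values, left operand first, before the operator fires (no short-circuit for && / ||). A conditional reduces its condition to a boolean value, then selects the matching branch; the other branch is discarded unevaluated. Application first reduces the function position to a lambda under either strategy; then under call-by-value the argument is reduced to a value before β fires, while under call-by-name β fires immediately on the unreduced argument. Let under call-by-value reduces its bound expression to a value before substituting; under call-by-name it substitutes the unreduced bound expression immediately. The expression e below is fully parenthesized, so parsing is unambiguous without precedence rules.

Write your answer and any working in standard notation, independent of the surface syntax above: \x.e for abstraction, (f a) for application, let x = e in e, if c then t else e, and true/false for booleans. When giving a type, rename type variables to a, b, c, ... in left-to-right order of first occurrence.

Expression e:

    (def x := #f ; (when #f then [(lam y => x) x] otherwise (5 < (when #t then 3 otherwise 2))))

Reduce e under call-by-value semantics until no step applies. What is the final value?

Derivation:
step 0: (let x = false in (if false then ((\y.x) x) else (5 < (if true then 3 else 2))))
step 1: [let@root] (if false then ((\y.false) false) else (5 < (if true then 3 else 2)))
step 2: [if@root] (5 < (if true then 3 else 2))
step 3: [if@1] (5 < 3)
step 4: [delta@root] false

Answer: false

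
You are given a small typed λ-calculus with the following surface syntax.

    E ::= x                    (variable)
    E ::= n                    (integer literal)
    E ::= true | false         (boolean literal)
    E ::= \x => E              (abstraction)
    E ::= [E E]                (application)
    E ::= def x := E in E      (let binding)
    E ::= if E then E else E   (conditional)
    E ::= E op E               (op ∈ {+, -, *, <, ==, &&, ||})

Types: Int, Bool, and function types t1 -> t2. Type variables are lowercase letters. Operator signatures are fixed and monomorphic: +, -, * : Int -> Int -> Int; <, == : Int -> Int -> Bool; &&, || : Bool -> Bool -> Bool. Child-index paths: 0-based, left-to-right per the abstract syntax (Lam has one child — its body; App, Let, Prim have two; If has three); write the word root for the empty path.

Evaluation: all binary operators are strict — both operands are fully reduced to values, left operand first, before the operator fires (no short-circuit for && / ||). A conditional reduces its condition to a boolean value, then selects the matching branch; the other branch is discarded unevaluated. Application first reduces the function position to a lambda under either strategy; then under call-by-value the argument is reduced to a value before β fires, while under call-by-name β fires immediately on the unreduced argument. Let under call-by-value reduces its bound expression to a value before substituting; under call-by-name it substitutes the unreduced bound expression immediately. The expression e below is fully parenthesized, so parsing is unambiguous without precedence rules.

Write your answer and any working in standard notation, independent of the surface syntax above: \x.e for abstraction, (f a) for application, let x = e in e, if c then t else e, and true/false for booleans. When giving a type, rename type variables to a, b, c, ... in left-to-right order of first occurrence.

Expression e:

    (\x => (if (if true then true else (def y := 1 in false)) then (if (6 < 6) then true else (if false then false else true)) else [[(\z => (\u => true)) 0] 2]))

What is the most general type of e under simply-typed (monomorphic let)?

Working:
  unify Bool ~ Bool
let y : Int
  unify Bool ~ Bool
  unify Bool ~ Bool
  unify Int ~ Int
  unify Int ~ Int
  unify Bool ~ Bool
  unify Bool ~ Bool
  unify Bool ~ Bool
  unify Bool ~ Bool
\u._ : c -> Bool
\z._ : b -> c -> Bool
  unify b -> c -> Bool ~ Int -> d
  unify b ~ Int
  unify c -> Bool ~ d
_ _ : c -> Bool
  unify c -> Bool ~ Int -> e
  unify c ~ Int
  unify Bool ~ e
_ _ : Bool
  unify Bool ~ Bool
\x._ : a -> Bool

Answer: a -> Bool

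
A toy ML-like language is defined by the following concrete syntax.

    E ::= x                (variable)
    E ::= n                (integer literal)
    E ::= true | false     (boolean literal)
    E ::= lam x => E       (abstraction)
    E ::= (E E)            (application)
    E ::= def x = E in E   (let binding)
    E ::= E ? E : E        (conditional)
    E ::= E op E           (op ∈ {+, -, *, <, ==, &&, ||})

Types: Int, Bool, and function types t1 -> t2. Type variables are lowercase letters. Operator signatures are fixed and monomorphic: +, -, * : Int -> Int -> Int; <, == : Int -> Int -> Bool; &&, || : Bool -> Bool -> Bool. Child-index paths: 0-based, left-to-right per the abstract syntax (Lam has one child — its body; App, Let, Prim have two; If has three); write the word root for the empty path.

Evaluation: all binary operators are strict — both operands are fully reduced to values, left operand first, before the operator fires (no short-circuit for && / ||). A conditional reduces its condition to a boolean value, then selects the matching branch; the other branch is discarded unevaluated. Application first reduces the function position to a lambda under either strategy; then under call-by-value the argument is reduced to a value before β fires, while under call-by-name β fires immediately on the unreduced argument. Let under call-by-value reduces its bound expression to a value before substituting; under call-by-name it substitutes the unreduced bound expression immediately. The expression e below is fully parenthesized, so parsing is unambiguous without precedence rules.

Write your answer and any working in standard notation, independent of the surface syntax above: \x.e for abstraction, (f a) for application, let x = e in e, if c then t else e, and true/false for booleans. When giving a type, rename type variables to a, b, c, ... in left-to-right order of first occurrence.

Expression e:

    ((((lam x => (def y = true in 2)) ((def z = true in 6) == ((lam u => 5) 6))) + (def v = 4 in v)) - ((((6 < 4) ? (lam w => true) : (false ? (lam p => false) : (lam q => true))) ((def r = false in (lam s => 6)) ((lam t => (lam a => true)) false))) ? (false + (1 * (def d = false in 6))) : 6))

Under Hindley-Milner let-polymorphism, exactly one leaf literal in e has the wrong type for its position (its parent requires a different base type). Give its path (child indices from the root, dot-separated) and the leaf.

Answer: 1.1.0 : false

Trace:
let y : Bool
\x._ : a -> Int
let z : Bool
  unify Int ~ Int
\u._ : b -> Int
  unify b -> Int ~ Int -> c
  unify b ~ Int
  unify Int ~ c
_ _ : Int
  unify Int ~ Int
  unify a -> Int ~ Bool -> d
  unify a ~ Bool
  unify Int ~ d
_ _ : Int
  unify Int ~ Int
let v : Int
v : Int
  unify Int ~ Int
  unify Int ~ Int
  unify Int ~ Int
  unify Int ~ Int
  unify Bool ~ Bool
\w._ : e -> Bool
  unify Bool ~ Bool
\p._ : f -> Bool
\q._ : g -> Bool
  unify f -> Bool ~ g -> Bool
  unify f ~ g
  unify Bool ~ Bool
  unify e -> Bool ~ g -> Bool
  unify e ~ g
  unify Bool ~ Bool
let r : Bool
\s._ : h -> Int
\a._ : j -> Bool
\t._ : i -> j -> Bool
  unify i -> j -> Bool ~ Bool -> k
  unify i ~ Bool
  unify j -> Bool ~ k
_ _ : j -> Bool
  unify h -> Int ~ (j -> Bool) -> l
  unify h ~ j -> Bool
  unify Int ~ l
_ _ : Int
  unify g -> Bool ~ Int -> m
  unify g ~ Int
  unify Bool ~ m
_ _ : Bool
  unify Bool ~ Bool
  unify Bool ~ Int
  FAIL: mismatch Bool ~ Int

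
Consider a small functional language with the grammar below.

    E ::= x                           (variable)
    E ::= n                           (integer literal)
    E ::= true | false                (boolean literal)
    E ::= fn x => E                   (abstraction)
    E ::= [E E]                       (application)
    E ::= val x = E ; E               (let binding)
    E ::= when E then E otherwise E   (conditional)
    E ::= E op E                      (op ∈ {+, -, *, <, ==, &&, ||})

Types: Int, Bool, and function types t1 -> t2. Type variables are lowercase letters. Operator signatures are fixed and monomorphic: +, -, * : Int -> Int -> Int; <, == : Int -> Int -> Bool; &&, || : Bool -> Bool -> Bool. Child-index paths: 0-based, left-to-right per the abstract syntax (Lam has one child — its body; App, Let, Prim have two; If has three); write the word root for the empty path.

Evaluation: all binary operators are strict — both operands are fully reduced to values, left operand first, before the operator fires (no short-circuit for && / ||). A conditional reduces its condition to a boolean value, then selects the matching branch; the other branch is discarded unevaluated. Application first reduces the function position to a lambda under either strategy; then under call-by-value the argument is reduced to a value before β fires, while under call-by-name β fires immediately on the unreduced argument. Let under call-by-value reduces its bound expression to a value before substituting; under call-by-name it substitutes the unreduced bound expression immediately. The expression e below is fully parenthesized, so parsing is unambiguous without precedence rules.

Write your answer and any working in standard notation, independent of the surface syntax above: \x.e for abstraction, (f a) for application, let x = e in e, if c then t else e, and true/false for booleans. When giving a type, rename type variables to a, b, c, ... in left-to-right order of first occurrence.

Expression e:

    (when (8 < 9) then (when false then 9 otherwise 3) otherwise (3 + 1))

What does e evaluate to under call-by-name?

Answer: 3

Trace:
step 0: (if (8 < 9) then (if false then 9 else 3) else (3 + 1))
step 1: [delta@0] (if true then (if false then 9 else 3) else (3 + 1))
step 2: [if@root] (if false then 9 else 3)
step 3: [if@root] 3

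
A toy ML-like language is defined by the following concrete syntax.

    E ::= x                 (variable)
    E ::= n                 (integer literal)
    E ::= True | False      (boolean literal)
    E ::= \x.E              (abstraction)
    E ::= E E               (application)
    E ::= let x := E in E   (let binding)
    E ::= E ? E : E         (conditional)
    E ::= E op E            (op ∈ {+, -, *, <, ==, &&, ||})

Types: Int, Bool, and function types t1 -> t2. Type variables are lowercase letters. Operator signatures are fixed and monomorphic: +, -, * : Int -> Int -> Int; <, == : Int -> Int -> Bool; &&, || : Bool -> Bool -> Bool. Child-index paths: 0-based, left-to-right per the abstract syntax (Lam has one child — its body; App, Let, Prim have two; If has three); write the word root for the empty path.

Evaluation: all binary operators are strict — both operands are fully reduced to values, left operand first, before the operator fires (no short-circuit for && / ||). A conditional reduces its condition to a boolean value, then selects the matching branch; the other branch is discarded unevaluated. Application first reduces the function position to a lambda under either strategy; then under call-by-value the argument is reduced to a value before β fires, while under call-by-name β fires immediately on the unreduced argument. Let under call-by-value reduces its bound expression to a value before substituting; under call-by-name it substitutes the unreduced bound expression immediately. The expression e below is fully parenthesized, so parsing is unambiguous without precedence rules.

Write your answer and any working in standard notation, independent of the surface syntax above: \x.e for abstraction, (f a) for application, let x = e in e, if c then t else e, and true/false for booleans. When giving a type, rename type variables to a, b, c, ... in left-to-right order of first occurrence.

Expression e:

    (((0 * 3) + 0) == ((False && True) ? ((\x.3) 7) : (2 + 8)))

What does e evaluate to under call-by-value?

Answer: false

Working:
step 0: (((0 * 3) + 0) == (if (false && true) then ((\x.3) 7) else (2 + 8)))
step 1: [delta@0.0] ((0 + 0) == (if (false && true) then ((\x.3) 7) else (2 + 8)))
step 2: [delta@0] (0 == (if (false && true) then ((\x.3) 7) else (2 + 8)))
step 3: [delta@1.0] (0 == (if false then ((\x.3) 7) else (2 + 8)))
step 4: [if@1] (0 == (2 + 8))
step 5: [delta@1] (0 == 10)
step 6: [delta@root] false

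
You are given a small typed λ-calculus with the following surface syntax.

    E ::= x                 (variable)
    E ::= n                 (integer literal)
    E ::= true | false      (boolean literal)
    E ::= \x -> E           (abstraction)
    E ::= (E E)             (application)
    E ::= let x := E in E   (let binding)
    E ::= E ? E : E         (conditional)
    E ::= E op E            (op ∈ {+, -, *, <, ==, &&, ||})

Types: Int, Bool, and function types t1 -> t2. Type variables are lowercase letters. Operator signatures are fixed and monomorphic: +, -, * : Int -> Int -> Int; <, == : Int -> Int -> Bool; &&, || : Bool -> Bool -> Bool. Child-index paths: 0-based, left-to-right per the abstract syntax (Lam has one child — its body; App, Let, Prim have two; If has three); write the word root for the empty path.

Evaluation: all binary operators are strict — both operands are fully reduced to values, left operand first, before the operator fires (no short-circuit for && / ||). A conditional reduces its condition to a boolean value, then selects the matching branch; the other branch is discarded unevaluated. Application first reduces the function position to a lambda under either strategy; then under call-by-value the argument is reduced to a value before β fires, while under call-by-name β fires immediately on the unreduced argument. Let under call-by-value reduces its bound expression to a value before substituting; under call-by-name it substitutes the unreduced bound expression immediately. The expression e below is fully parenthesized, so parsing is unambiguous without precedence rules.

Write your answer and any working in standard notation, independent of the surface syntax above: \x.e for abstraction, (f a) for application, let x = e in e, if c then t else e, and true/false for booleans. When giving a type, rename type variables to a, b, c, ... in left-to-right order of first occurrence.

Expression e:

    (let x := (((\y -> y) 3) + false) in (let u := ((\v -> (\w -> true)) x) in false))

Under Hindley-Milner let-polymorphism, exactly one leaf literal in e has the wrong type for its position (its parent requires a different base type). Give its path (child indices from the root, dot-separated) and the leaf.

Answer: 0.1 : false

Working:
y : a
\y._ : a -> a
  unify a -> a ~ Int -> b
  unify a ~ Int
  unify Int ~ b
_ _ : Int
  unify Int ~ Int
  unify Bool ~ Int
  FAIL: mismatch Bool ~ Int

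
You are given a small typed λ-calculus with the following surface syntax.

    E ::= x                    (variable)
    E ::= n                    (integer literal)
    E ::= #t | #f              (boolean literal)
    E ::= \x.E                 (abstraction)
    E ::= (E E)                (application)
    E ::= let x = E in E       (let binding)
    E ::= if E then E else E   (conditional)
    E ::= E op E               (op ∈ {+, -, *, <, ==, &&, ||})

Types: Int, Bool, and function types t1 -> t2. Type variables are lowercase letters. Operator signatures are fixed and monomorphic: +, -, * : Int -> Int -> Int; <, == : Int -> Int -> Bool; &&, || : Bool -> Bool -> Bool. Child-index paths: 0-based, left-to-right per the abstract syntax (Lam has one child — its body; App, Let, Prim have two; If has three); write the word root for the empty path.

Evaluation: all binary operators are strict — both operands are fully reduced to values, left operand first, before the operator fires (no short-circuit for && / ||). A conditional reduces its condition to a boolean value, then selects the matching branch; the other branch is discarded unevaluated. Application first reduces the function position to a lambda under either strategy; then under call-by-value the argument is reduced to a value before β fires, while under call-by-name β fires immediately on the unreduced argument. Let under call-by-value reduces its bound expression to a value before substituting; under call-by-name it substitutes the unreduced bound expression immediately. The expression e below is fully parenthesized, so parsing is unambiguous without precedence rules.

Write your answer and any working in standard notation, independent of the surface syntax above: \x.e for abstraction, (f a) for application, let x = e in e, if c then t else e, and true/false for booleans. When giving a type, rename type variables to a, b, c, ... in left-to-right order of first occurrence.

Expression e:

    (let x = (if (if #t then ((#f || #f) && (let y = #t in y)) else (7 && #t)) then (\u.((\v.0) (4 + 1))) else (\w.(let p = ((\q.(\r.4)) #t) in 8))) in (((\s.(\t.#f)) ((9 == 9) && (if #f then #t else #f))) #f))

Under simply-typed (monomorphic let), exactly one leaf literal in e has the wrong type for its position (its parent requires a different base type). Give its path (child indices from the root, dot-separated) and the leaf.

Derivation:
  unify Bool ~ Bool
  unify Bool ~ Bool
  unify Bool ~ Bool
  unify Bool ~ Bool
let y : Bool
y : Bool
  unify Bool ~ Bool
  unify Int ~ Bool
  FAIL: mismatch Int ~ Bool

Answer: 0.0.2.0 : 7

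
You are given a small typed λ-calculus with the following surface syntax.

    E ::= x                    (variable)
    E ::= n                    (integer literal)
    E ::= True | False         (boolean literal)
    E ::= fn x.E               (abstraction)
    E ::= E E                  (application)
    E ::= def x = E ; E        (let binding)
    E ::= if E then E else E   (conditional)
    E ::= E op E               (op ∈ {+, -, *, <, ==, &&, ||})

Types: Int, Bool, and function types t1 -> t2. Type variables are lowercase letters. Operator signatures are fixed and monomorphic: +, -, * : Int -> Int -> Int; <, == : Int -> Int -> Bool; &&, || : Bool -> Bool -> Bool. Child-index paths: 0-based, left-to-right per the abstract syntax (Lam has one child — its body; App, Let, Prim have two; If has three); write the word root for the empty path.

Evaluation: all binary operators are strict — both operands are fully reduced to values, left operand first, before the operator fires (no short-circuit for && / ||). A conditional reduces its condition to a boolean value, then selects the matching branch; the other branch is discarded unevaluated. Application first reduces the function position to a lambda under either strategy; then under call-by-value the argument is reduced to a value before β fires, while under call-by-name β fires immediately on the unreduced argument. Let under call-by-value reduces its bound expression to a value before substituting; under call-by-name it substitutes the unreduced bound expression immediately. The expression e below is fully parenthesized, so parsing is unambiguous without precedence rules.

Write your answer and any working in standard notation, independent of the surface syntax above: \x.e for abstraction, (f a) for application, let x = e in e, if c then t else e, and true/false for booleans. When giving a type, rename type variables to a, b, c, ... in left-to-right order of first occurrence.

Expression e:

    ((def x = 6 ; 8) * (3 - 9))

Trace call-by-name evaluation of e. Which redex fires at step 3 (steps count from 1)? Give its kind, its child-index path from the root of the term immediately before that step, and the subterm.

Working:
step 0: ((let x = 6 in 8) * (3 - 9))
step 1: [let@0] (8 * (3 - 9))
step 2: [delta@1] (8 * -6)
step 3: [delta@root] -48

Answer: delta at root : (8 * -6)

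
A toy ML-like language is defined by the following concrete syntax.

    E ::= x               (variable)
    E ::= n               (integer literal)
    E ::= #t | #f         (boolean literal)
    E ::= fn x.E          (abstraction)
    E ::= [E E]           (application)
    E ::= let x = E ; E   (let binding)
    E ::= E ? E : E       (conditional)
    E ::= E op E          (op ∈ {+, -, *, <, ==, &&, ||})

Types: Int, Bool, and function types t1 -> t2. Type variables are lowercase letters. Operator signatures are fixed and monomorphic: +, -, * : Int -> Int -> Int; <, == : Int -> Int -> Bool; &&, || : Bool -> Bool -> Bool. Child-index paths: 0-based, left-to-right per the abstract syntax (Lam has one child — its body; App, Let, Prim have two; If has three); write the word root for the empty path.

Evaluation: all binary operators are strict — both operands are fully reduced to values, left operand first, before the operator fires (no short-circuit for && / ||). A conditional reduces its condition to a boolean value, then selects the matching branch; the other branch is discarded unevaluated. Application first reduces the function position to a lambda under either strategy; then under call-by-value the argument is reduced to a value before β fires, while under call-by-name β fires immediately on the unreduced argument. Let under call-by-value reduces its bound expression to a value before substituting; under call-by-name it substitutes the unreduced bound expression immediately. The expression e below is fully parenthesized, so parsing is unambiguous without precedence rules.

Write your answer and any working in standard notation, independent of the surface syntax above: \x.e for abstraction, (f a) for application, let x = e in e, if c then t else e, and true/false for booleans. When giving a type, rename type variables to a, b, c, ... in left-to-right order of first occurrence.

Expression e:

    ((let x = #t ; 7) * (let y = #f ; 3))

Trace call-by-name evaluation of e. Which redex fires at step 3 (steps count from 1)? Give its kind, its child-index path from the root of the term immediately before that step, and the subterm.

Answer: delta at root : (7 * 3)

Trace:
step 0: ((let x = true in 7) * (let y = false in 3))
step 1: [let@0] (7 * (let y = false in 3))
step 2: [let@1] (7 * 3)
step 3: [delta@root] 21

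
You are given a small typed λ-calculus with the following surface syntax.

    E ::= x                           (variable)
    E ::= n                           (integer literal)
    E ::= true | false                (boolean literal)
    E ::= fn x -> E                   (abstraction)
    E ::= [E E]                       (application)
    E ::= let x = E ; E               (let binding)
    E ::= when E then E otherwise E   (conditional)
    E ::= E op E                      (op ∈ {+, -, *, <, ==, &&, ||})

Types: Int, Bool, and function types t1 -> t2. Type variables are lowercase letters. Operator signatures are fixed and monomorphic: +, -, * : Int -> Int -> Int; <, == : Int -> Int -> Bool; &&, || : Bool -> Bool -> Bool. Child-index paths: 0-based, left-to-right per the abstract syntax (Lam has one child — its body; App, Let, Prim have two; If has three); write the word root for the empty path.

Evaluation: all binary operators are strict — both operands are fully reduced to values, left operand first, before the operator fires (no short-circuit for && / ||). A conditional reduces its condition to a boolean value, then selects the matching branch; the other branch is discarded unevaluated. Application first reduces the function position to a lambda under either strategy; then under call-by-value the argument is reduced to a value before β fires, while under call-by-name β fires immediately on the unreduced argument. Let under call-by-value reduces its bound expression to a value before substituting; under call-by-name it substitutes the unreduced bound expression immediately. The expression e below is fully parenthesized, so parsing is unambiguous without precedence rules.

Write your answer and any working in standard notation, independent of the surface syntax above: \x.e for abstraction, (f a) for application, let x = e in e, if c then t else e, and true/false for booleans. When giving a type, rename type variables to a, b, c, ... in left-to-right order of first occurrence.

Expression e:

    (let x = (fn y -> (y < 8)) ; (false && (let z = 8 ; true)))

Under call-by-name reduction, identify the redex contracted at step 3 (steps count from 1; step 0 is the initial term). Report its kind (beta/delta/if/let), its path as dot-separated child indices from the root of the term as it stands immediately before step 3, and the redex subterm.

Answer: delta at root : (false && true)

Trace:
step 0: (let x = (\y.(y < 8)) in (false && (let z = 8 in true)))
step 1: [let@root] (false && (let z = 8 in true))
step 2: [let@1] (false && true)
step 3: [delta@root] false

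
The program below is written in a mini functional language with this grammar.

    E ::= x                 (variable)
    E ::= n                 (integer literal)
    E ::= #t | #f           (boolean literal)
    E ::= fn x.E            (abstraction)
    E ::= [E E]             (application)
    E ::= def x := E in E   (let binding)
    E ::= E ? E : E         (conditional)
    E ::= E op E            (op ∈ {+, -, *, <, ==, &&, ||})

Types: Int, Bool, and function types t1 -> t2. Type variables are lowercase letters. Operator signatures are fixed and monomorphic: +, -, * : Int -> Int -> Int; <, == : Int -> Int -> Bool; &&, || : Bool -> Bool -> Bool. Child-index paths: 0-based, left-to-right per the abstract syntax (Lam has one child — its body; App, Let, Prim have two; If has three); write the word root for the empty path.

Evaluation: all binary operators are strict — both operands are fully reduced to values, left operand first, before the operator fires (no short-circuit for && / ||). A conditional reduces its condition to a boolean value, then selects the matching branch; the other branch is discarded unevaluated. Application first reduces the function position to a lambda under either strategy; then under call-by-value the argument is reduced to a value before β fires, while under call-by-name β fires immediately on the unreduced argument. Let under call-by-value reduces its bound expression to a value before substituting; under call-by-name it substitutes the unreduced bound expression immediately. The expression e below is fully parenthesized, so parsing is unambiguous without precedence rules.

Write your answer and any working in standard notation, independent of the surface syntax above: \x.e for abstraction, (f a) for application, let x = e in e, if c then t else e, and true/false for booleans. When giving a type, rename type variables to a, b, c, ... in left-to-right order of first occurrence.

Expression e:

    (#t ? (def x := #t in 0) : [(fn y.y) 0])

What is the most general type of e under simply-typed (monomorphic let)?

Derivation:
  unify Bool ~ Bool
let x : Bool
y : a
\y._ : a -> a
  unify a -> a ~ Int -> b
  unify a ~ Int
  unify Int ~ b
_ _ : Int
  unify Int ~ Int

Answer: Int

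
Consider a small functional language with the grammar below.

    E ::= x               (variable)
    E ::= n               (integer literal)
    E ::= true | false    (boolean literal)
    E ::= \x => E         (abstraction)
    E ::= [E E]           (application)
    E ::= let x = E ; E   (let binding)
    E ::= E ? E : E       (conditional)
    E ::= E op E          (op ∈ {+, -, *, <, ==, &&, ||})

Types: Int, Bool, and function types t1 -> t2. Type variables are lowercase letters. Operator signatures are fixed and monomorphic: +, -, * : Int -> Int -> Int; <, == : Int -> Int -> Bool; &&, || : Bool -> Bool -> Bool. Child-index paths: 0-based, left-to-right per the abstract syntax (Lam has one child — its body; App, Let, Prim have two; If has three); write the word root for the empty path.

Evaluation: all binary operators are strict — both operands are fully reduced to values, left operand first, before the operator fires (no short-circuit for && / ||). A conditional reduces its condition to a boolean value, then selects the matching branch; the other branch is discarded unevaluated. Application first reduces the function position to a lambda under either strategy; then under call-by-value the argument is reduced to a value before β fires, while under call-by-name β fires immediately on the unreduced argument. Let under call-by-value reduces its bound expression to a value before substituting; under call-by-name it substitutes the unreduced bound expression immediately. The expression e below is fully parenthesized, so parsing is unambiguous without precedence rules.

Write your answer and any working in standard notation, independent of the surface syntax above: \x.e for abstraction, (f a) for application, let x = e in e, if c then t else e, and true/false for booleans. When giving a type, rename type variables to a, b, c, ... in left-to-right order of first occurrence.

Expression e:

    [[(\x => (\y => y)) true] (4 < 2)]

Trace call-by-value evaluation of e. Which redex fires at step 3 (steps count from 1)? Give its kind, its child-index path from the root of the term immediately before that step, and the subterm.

Trace:
step 0: (((\x.(\y.y)) true) (4 < 2))
step 1: [beta@0] ((\y.y) (4 < 2))
step 2: [delta@1] ((\y.y) false)
step 3: [beta@root] false

Answer: beta at root : ((\y.y) false)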